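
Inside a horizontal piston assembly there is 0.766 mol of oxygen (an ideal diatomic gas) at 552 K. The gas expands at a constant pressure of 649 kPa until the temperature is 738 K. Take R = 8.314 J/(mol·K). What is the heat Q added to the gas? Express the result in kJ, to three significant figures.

Isobaric: W = nRΔT = (0.766)(8.314)(186) = 1185 J.
ΔU = nCᵥΔT with Cᵥ = 5R/2: ΔU = (0.766)(20.79)(186) = 2961 J.
Q = ΔU + W = 2961 + 1185 = 4146 J.

Q ≈ 4.15 kJ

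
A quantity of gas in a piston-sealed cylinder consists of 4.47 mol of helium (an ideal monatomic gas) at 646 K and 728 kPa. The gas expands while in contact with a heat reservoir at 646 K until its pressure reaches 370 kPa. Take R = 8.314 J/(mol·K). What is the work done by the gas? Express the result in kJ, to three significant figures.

Isothermal process: W = nRT ln(V₂/V₁) = nRT ln(P₁/P₂).
W = (4.47)(8.314)(646) × ln(728/370)
  = 24008 × ln(1.968) = 24008 × 0.6768
W_by_gas = 16248 J.

W ≈ 16.2 kJ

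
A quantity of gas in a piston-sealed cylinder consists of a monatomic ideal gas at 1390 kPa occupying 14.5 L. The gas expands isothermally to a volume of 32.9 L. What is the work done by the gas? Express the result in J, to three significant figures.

Isothermal: W = nRT ln(V₂/V₁) = P₁V₁ ln(V₂/V₁).
P₁V₁ = (1390 kPa)(14.5 L) = 20155 J.
W = 20155 × ln(32.9/14.5) = 20155 × 0.8193
W_by_gas = 16513 J.

W ≈ 16500 J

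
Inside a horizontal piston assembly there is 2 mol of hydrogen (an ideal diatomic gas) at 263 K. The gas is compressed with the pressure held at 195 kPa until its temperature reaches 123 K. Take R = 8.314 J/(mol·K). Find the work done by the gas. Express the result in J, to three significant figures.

W ≈ -2330 J

Isobaric: W = P ΔV = nR ΔT.
W = (2)(8.314)(123 − 263) = -2328 J.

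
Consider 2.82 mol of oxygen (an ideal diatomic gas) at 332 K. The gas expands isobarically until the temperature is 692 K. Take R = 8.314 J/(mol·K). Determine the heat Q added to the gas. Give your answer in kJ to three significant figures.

Isobaric: W = nRΔT = (2.82)(8.314)(360) = 8440 J.
ΔU = nCᵥΔT with Cᵥ = 5R/2: ΔU = (2.82)(20.79)(360) = 21101 J.
Q = ΔU + W = 21101 + 8440 = 29541 J.

Q ≈ 29.5 kJ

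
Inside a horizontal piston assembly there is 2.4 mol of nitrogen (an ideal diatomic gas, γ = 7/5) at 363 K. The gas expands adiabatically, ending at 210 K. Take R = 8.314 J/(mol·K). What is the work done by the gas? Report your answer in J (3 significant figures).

Adiabatic ⇒ Q = 0, so W_by = −ΔU = nCᵥ(T₁ − T₂).
Cᵥ = 5R/2 = 20.79 J/(mol·K).
W = (2.4)(20.79)(363 − 210) = 7632 J.

W ≈ 7630 J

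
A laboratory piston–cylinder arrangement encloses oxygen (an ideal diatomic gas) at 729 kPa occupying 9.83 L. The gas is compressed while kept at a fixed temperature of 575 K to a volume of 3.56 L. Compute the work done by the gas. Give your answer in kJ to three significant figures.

Isothermal: W = nRT ln(V₂/V₁) = P₁V₁ ln(V₂/V₁).
P₁V₁ = (729 kPa)(9.83 L) = 7166 J.
W = 7166 × ln(3.56/9.83) = 7166 × -1.016
W_by_gas = -7278 J.

W ≈ -7.28 kJ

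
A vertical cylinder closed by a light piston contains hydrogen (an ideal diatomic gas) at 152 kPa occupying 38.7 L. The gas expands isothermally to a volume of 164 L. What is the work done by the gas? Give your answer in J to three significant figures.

W ≈ 8490 J

Isothermal: W = nRT ln(V₂/V₁) = P₁V₁ ln(V₂/V₁).
P₁V₁ = (152 kPa)(38.7 L) = 5882 J.
W = 5882 × ln(164/38.7) = 5882 × 1.444
W_by_gas = 8494 J.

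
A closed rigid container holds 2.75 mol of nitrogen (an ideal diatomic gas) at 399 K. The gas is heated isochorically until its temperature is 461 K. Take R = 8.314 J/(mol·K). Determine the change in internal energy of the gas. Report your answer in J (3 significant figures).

Constant volume ⇒ W = 0, so Q = ΔU = nCᵥΔT with Cᵥ = 5R/2 = 20.79 J/(mol·K).
ΔU = (2.75)(20.79)(461 − 399) = 3544 J.

ΔU ≈ 3540 J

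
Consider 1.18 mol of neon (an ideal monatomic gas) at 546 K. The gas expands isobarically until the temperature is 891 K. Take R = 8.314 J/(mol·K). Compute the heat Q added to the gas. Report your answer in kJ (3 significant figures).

Q ≈ 8.46 kJ

Isobaric: W = nRΔT = (1.18)(8.314)(345) = 3385 J.
ΔU = nCᵥΔT with Cᵥ = 3R/2: ΔU = (1.18)(12.47)(345) = 5077 J.
Q = ΔU + W = 5077 + 3385 = 8462 J.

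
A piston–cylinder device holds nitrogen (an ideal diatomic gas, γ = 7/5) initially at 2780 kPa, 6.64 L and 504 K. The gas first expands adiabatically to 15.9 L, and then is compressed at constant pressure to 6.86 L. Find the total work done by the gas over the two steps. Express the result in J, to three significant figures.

Step 1 (adiabatic): W = (P₁V₁ − P₂V₂)/(γ−1) = (18459 − 13017)/0.4 = 13605 J.
After step 1: P = 818.7 kPa, V = 15.9 L, T = 355.4 K.
Step 2 (isobaric): W = PΔV = (818.7 kPa)(6.86 − 15.9 L) = -7401 J.
W_total = 13605 − 7401 = 6204 J.

W_total ≈ 6200 J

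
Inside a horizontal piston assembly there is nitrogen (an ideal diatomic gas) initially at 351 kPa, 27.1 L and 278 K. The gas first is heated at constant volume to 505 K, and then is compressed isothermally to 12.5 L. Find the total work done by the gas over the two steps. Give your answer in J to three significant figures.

W_total ≈ -13400 J

Step 1 (isochoric): W = 0 (constant volume).
After step 1: P = 637.6 kPa (V unchanged).
Step 2 (isothermal): W = P₁V₁ ln(V₂/V₁) = (17279) ln(12.5/27.1) = -13371 J.
W_total = 0 − 13371 = -13371 J.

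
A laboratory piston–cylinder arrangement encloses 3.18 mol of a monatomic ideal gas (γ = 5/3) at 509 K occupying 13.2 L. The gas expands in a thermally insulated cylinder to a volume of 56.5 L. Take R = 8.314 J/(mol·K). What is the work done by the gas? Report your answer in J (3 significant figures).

Adiabatic: TV^(γ−1) = const with γ = 5/3.
T₂ = T₁ (V₁/V₂)^(γ−1) = 509 × (13.2/56.5)^0.667 = 509 × 0.3793 = 193.1 K.
W_by = nCᵥ(T₁ − T₂) = (3.18)(12.47)(509 − 193.1) = 12529 J.

W ≈ 12500 J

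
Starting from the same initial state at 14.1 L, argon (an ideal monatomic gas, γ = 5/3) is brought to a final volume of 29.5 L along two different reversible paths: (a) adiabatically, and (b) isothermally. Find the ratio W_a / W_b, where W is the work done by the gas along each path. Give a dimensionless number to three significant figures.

W_a / W_b ≈ 0.790

Path (a) adiabatic: W = P₁V₁(1 − (V₁/V₂)^(γ−1))/(γ−1) → W_a/(P₁V₁) = 0.583.
Path (b) isothermal: W = P₁V₁ ln(V₂/V₁) → W_b/(P₁V₁) = 0.7382.
W_a / W_b = 0.583 / 0.7382 = 0.7898.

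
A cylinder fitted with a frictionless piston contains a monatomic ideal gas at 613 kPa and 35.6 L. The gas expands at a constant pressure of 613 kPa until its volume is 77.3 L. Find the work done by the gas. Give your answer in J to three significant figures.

Isobaric: W = P ΔV.
W = (613 kPa)(77.3 − 35.6 L) = (613)(41.7) = 25562 J.

W ≈ 25600 J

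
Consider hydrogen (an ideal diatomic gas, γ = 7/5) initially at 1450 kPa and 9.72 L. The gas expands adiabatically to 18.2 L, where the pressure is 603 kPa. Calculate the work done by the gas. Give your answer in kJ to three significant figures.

W ≈ 7.80 kJ

Adiabatic: W = (P₁V₁ − P₂V₂)/(γ − 1) with γ = 7/5.
P₁V₁ = 14094 J, P₂V₂ = 10975 J.
W = (14094 − 10975) / 0.4 = 7799 J.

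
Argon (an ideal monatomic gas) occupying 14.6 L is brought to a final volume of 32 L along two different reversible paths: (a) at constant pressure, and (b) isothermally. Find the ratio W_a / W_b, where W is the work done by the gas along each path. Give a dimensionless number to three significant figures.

Path (a) isobaric: W = P₁(V₂ − V₁) → W_a/(P₁V₁) = 1.192.
Path (b) isothermal: W = P₁V₁ ln(V₂/V₁) → W_b/(P₁V₁) = 0.7847.
W_a / W_b = 1.192 / 0.7847 = 1.519.

W_a / W_b ≈ 1.52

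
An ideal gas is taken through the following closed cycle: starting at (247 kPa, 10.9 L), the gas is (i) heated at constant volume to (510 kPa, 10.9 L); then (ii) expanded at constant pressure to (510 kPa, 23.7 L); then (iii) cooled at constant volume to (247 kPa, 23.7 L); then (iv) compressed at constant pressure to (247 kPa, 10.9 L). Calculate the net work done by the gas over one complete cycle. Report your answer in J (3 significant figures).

Constant-volume legs do no work.
W(ii) = (510)(23.7 − 10.9) = 6528 J; W(iv) = (247)(10.9 − 23.7) = -3162 J.
W_net = 6528 − 3162 = 3366 J (the clockwise enclosed area).

W_net ≈ 3370 J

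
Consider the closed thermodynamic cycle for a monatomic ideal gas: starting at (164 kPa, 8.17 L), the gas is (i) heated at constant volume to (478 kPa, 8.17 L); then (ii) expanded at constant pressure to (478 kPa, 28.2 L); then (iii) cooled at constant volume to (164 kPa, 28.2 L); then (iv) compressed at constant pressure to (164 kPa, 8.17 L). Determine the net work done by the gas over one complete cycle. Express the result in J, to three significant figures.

W_net ≈ 6290 J

Constant-volume legs do no work.
W(ii) = (478)(28.2 − 8.17) = 9574 J; W(iv) = (164)(8.17 − 28.2) = -3285 J.
W_net = 9574 − 3285 = 6289 J (the clockwise enclosed area).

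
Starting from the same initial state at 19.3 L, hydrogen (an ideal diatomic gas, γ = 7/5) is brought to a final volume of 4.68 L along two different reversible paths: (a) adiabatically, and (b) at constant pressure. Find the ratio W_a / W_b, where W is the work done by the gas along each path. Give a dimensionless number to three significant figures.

Path (a) adiabatic: W = P₁V₁(1 − (V₁/V₂)^(γ−1))/(γ−1) → W_a/(P₁V₁) = -1.906.
Path (b) isobaric: W = P₁(V₂ − V₁) → W_b/(P₁V₁) = -0.7575.
W_a / W_b = -1.906 / -0.7575 = 2.516.

W_a / W_b ≈ 2.52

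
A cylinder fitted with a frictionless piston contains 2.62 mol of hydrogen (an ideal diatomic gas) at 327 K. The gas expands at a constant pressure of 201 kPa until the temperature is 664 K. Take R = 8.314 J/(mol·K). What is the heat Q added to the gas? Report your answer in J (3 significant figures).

Q ≈ 25700 J

Isobaric: W = nRΔT = (2.62)(8.314)(337) = 7341 J.
ΔU = nCᵥΔT with Cᵥ = 5R/2: ΔU = (2.62)(20.79)(337) = 18352 J.
Q = ΔU + W = 18352 + 7341 = 25693 J.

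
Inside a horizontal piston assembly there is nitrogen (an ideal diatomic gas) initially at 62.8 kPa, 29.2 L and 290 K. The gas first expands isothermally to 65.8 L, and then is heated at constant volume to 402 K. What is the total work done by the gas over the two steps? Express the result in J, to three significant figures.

Step 1 (isothermal): W = P₁V₁ ln(V₂/V₁) = (1834) ln(65.8/29.2) = 1490 J.
Step 2 (isochoric): W = 0 (constant volume).
W_total = 1490 + 0 = 1490 J.

W_total ≈ 1490 J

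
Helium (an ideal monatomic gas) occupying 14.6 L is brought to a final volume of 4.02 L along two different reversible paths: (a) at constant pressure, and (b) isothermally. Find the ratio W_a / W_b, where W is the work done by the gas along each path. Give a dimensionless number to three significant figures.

Path (a) isobaric: W = P₁(V₂ − V₁) → W_a/(P₁V₁) = -0.7247.
Path (b) isothermal: W = P₁V₁ ln(V₂/V₁) → W_b/(P₁V₁) = -1.29.
W_a / W_b = -0.7247 / -1.29 = 0.5619.

W_a / W_b ≈ 0.562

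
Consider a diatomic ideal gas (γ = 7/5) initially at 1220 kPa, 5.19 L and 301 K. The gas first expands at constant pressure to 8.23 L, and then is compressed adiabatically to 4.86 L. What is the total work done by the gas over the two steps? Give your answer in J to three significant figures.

Step 1 (isobaric): W = PΔV = (1220 kPa)(8.23 − 5.19 L) = 3709 J.
After step 1: P = 1220 kPa, V = 8.23 L, T = 477.3 K.
Step 2 (adiabatic): W = (P₁V₁ − P₂V₂)/(γ−1) = (10041 − 12396)/0.4 = -5887 J.
W_total = 3709 − 5887 = -2179 J.

W_total ≈ -2180 J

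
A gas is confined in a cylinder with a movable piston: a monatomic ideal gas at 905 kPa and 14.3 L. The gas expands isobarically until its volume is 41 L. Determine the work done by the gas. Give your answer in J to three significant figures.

W ≈ 24200 J

Isobaric: W = P ΔV.
W = (905 kPa)(41 − 14.3 L) = (905)(26.7) = 24164 J.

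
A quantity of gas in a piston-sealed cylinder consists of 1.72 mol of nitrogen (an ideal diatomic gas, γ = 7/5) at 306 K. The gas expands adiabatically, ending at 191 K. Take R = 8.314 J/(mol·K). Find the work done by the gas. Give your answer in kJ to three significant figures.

W ≈ 4.11 kJ

Adiabatic ⇒ Q = 0, so W_by = −ΔU = nCᵥ(T₁ − T₂).
Cᵥ = 5R/2 = 20.79 J/(mol·K).
W = (1.72)(20.79)(306 − 191) = 4111 J.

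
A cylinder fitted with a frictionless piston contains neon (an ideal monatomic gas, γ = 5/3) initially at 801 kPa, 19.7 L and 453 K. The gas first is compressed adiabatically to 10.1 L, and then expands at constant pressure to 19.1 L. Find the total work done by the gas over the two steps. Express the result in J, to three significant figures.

W_total ≈ 8670 J

Step 1 (adiabatic): W = (P₁V₁ − P₂V₂)/(γ−1) = (15780 − 24634)/0.667 = -13281 J.
After step 1: P = 2439 kPa, V = 10.1 L, T = 707.2 K.
Step 2 (isobaric): W = PΔV = (2439 kPa)(19.1 − 10.1 L) = 21951 J.
W_total = -13281 + 21951 = 8670 J.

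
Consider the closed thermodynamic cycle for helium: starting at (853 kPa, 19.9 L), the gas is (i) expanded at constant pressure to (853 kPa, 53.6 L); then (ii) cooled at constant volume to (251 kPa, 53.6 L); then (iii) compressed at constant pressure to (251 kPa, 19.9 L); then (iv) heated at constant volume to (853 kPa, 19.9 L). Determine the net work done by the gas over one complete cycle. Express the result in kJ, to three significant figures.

W_net ≈ 20.3 kJ

Constant-volume legs do no work.
W(i) = (853)(53.6 − 19.9) = 28746 J; W(iii) = (251)(19.9 − 53.6) = -8459 J.
W_net = 28746 − 8459 = 20287 J (the clockwise enclosed area).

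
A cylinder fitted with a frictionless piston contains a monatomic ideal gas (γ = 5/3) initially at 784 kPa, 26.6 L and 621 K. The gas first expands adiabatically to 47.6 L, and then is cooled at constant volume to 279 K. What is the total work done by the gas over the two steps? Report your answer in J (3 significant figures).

W_total ≈ 10100 J

Step 1 (adiabatic): W = (P₁V₁ − P₂V₂)/(γ−1) = (20854 − 14149)/0.667 = 10059 J.
Step 2 (isochoric): W = 0 (constant volume).
W_total = 10059 + 0 = 10059 J.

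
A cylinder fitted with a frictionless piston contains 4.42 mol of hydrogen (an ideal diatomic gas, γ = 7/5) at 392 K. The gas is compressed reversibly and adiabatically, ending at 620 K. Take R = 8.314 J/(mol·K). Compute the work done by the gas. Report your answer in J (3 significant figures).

W ≈ -20900 J

Adiabatic ⇒ Q = 0, so W_by = −ΔU = nCᵥ(T₁ − T₂).
Cᵥ = 5R/2 = 20.79 J/(mol·K).
W = (4.42)(20.79)(392 − 620) = -20946 J.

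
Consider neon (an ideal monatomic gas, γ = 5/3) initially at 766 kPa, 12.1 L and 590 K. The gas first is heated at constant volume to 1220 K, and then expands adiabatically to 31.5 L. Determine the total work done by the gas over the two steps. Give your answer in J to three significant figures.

W_total ≈ 13600 J

Step 1 (isochoric): W = 0 (constant volume).
After step 1: P = 1584 kPa (V unchanged).
Step 2 (adiabatic): W = (P₁V₁ − P₂V₂)/(γ−1) = (19166 − 10128)/0.667 = 13557 J.
W_total = 0 + 13557 = 13557 J.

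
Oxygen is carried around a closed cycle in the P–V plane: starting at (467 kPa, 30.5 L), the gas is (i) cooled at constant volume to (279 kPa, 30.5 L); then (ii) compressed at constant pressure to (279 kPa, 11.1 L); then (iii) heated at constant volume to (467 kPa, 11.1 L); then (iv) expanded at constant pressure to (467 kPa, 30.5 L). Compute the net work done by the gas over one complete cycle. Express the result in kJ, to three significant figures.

Constant-volume legs do no work.
W(ii) = (279)(11.1 − 30.5) = -5413 J; W(iv) = (467)(30.5 − 11.1) = 9060 J.
W_net = -5413 + 9060 = 3647 J (the clockwise enclosed area).

W_net ≈ 3.65 kJ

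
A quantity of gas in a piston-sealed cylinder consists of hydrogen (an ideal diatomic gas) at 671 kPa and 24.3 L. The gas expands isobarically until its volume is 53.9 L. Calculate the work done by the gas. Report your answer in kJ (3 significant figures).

W ≈ 19.9 kJ

Isobaric: W = P ΔV.
W = (671 kPa)(53.9 − 24.3 L) = (671)(29.6) = 19862 J.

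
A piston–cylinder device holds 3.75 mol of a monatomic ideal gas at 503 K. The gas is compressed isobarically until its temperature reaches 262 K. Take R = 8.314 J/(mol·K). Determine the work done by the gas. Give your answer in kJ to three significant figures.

W ≈ -7.51 kJ

Isobaric: W = P ΔV = nR ΔT.
W = (3.75)(8.314)(262 − 503) = -7514 J.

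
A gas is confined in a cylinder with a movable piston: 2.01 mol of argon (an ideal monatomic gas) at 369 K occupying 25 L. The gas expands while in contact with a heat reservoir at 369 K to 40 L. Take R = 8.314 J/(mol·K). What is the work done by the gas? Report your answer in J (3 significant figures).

W ≈ 2900 J

Isothermal: W = nRT ln(V₂/V₁).
W = (2.01)(8.314)(369) × ln(40/25)
  = 6166 × 0.47
W_by_gas = 2898 J.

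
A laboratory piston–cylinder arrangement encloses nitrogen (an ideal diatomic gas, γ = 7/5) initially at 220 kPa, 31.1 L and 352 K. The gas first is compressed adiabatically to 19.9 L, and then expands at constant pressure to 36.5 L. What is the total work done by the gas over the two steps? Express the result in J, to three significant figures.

W_total ≈ 3480 J

Step 1 (adiabatic): W = (P₁V₁ − P₂V₂)/(γ−1) = (6842 − 8180)/0.4 = -3345 J.
After step 1: P = 411 kPa, V = 19.9 L, T = 420.8 K.
Step 2 (isobaric): W = PΔV = (411 kPa)(36.5 − 19.9 L) = 6823 J.
W_total = -3345 + 6823 = 3479 J.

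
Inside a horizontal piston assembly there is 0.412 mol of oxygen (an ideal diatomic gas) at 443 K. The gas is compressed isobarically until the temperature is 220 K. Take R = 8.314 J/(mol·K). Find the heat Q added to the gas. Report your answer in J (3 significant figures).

Q ≈ -2670 J

Isobaric: W = nRΔT = (0.412)(8.314)(-223) = -763.9 J.
ΔU = nCᵥΔT with Cᵥ = 5R/2: ΔU = (0.412)(20.79)(-223) = -1910 J.
Q = ΔU + W = -1910 − 763.9 = -2673 J.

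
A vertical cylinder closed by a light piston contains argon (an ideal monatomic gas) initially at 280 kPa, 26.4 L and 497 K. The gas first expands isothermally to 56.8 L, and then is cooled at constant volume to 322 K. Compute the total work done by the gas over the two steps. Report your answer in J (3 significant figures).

W_total ≈ 5660 J

Step 1 (isothermal): W = P₁V₁ ln(V₂/V₁) = (7392) ln(56.8/26.4) = 5664 J.
Step 2 (isochoric): W = 0 (constant volume).
W_total = 5664 + 0 = 5664 J.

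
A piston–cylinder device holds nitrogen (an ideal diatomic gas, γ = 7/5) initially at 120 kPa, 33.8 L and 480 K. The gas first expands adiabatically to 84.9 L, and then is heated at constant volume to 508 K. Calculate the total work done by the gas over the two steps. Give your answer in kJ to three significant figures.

W_total ≈ 3.12 kJ

Step 1 (adiabatic): W = (P₁V₁ − P₂V₂)/(γ−1) = (4056 − 2806)/0.4 = 3125 J.
Step 2 (isochoric): W = 0 (constant volume).
W_total = 3125 + 0 = 3125 J.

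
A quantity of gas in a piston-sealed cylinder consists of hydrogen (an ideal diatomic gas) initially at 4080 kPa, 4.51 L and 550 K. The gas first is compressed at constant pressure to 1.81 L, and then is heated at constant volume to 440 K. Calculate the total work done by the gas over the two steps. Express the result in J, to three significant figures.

W_total ≈ -11000 J

Step 1 (isobaric): W = PΔV = (4080 kPa)(1.81 − 4.51 L) = -11016 J.
Step 2 (isochoric): W = 0 (constant volume).
W_total = -11016 + 0 = -11016 J.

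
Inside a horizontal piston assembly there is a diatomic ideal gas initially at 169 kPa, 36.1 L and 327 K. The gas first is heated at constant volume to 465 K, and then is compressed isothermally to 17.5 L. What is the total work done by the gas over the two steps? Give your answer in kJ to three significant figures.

W_total ≈ -6.28 kJ

Step 1 (isochoric): W = 0 (constant volume).
After step 1: P = 240.3 kPa (V unchanged).
Step 2 (isothermal): W = P₁V₁ ln(V₂/V₁) = (8676) ln(17.5/36.1) = -6282 J.
W_total = 0 − 6282 = -6282 J.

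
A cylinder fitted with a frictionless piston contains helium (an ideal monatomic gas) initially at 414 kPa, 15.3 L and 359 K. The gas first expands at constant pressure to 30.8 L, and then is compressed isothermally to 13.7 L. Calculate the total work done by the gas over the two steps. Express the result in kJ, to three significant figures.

Step 1 (isobaric): W = PΔV = (414 kPa)(30.8 − 15.3 L) = 6417 J.
After step 1: P = 414 kPa, V = 30.8 L, T = 722.7 K.
Step 2 (isothermal): W = P₁V₁ ln(V₂/V₁) = (12751) ln(13.7/30.8) = -10330 J.
W_total = 6417 − 10330 = -3913 J.

W_total ≈ -3.91 kJ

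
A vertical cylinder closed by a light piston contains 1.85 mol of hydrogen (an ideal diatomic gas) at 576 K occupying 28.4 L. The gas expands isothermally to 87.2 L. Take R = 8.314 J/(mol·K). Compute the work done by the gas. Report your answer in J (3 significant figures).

W ≈ 9940 J

Isothermal: W = nRT ln(V₂/V₁).
W = (1.85)(8.314)(576) × ln(87.2/28.4)
  = 8859 × 1.122
W_by_gas = 9939 J.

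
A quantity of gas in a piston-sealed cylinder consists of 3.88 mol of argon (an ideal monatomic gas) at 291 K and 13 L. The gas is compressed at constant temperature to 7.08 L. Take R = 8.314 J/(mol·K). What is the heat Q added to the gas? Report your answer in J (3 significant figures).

Isothermal ⇒ ΔU = 0, so Q = W = nRT ln(V₂/V₁).
Q = (3.88)(8.314)(291) ln(7.08/13) = 9387 × -0.6077 = -5704 J.

Q ≈ -5700 J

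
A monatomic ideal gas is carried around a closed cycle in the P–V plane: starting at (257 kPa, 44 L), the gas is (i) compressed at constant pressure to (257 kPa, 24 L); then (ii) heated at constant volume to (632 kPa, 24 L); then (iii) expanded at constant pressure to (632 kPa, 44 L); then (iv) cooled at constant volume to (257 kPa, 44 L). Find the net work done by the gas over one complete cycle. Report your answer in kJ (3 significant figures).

Constant-volume legs do no work.
W(i) = (257)(24 − 44) = -5140 J; W(iii) = (632)(44 − 24) = 12640 J.
W_net = -5140 + 12640 = 7500 J (the clockwise enclosed area).

W_net ≈ 7.50 kJ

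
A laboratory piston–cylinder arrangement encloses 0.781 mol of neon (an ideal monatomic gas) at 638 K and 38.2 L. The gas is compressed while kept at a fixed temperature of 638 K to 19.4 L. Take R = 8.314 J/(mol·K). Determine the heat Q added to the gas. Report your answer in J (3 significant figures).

Q ≈ -2810 J

Isothermal ⇒ ΔU = 0, so Q = W = nRT ln(V₂/V₁).
Q = (0.781)(8.314)(638) ln(19.4/38.2) = 4143 × -0.6776 = -2807 J.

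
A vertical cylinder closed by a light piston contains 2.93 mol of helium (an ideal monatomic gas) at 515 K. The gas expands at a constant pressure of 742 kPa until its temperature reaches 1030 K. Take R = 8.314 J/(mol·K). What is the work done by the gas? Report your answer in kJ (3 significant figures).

W ≈ 12.5 kJ

Isobaric: W = P ΔV = nR ΔT.
W = (2.93)(8.314)(1030 − 515) = 12545 J.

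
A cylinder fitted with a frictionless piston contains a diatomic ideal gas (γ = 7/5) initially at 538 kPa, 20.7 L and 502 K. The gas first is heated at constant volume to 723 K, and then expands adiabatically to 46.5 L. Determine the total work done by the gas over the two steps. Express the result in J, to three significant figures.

Step 1 (isochoric): W = 0 (constant volume).
After step 1: P = 774.8 kPa (V unchanged).
Step 2 (adiabatic): W = (P₁V₁ − P₂V₂)/(γ−1) = (16039 − 11604)/0.4 = 11089 J.
W_total = 0 + 11089 = 11089 J.

W_total ≈ 11100 J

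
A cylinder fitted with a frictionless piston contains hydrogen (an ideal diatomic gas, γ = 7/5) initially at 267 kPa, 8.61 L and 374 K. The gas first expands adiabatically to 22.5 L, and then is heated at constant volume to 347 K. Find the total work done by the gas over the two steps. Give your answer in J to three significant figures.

Step 1 (adiabatic): W = (P₁V₁ − P₂V₂)/(γ−1) = (2299 − 1565)/0.4 = 1834 J.
Step 2 (isochoric): W = 0 (constant volume).
W_total = 1834 + 0 = 1834 J.

W_total ≈ 1830 J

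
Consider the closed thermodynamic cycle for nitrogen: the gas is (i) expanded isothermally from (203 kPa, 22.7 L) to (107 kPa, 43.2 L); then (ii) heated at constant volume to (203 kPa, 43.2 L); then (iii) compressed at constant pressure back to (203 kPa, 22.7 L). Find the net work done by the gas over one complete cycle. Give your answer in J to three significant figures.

W_net ≈ -1200 J

Leg (i): W = PᵢVᵢ ln(V_f/Vᵢ) = (4608) ln(43.2/22.7) = 2965 J.
Leg (ii): W = 0.
Leg (iii): W = PΔV = (203)(22.7 − 43.2) = -4162 J.
W_net = 2965 − 4162 = -1196 J.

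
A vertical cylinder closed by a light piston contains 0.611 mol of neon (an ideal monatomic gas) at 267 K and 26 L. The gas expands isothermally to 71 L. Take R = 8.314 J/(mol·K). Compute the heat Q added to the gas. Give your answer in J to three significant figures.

Q ≈ 1360 J

Isothermal ⇒ ΔU = 0, so Q = W = nRT ln(V₂/V₁).
Q = (0.611)(8.314)(267) ln(71/26) = 1356 × 1.005 = 1363 J.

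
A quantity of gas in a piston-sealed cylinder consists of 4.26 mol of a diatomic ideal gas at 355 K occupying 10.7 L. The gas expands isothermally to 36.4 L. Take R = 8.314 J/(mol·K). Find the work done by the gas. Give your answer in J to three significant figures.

Isothermal: W = nRT ln(V₂/V₁).
W = (4.26)(8.314)(355) × ln(36.4/10.7)
  = 12573 × 1.224
W_by_gas = 15394 J.

W ≈ 15400 J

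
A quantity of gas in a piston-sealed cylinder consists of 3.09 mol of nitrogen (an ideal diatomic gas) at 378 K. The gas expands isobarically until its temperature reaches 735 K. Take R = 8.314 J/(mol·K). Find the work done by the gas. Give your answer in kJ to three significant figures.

Isobaric: W = P ΔV = nR ΔT.
W = (3.09)(8.314)(735 − 378) = 9171 J.

W ≈ 9.17 kJ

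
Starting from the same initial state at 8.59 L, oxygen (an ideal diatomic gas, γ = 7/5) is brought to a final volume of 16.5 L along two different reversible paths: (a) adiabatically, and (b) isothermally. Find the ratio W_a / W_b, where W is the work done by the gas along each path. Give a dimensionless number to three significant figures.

Path (a) adiabatic: W = P₁V₁(1 − (V₁/V₂)^(γ−1))/(γ−1) → W_a/(P₁V₁) = 0.5745.
Path (b) isothermal: W = P₁V₁ ln(V₂/V₁) → W_b/(P₁V₁) = 0.6528.
W_a / W_b = 0.5745 / 0.6528 = 0.8801.

W_a / W_b ≈ 0.880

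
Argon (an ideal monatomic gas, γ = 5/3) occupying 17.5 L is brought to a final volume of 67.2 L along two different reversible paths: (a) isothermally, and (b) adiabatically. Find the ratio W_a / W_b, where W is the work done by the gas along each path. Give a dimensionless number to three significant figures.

W_a / W_b ≈ 1.51

Path (a) isothermal: W = P₁V₁ ln(V₂/V₁) → W_a/(P₁V₁) = 1.345.
Path (b) adiabatic: W = P₁V₁(1 − (V₁/V₂)^(γ−1))/(γ−1) → W_b/(P₁V₁) = 0.8883.
W_a / W_b = 1.345 / 0.8883 = 1.515.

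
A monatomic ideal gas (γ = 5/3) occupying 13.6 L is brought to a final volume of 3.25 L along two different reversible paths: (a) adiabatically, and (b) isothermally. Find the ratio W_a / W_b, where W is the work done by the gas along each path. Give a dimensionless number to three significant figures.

W_a / W_b ≈ 1.67

Path (a) adiabatic: W = P₁V₁(1 − (V₁/V₂)^(γ−1))/(γ−1) → W_a/(P₁V₁) = -2.395.
Path (b) isothermal: W = P₁V₁ ln(V₂/V₁) → W_b/(P₁V₁) = -1.431.
W_a / W_b = -2.395 / -1.431 = 1.673.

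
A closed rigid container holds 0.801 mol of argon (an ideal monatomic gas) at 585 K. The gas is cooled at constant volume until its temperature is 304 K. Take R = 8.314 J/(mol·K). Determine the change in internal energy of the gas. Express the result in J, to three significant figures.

ΔU ≈ -2810 J

Constant volume ⇒ W = 0, so Q = ΔU = nCᵥΔT with Cᵥ = 3R/2 = 12.47 J/(mol·K).
ΔU = (0.801)(12.47)(304 − 585) = -2807 J.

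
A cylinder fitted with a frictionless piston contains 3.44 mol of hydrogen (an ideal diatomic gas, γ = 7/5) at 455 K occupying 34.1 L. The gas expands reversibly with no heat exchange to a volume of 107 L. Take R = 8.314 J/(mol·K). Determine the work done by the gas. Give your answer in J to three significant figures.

Adiabatic: TV^(γ−1) = const with γ = 7/5.
T₂ = T₁ (V₁/V₂)^(γ−1) = 455 × (34.1/107)^0.4 = 455 × 0.6329 = 288 K.
W_by = nCᵥ(T₁ − T₂) = (3.44)(20.79)(455 − 288) = 11942 J.

W ≈ 11900 J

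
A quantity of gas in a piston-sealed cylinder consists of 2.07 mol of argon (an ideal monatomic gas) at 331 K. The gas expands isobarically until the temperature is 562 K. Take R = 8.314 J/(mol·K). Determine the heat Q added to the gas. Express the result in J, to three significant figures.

Q ≈ 9940 J

Isobaric: W = nRΔT = (2.07)(8.314)(231) = 3976 J.
ΔU = nCᵥΔT with Cᵥ = 3R/2: ΔU = (2.07)(12.47)(231) = 5963 J.
Q = ΔU + W = 5963 + 3976 = 9939 J.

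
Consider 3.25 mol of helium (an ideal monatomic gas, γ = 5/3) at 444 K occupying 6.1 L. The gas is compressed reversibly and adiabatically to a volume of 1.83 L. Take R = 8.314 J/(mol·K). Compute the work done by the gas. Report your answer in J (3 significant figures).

Adiabatic: TV^(γ−1) = const with γ = 5/3.
T₂ = T₁ (V₁/V₂)^(γ−1) = 444 × (6.1/1.83)^0.667 = 444 × 2.231 = 990.8 K.
W_by = nCᵥ(T₁ − T₂) = (3.25)(12.47)(444 − 990.8) = -22161 J.

W ≈ -22200 J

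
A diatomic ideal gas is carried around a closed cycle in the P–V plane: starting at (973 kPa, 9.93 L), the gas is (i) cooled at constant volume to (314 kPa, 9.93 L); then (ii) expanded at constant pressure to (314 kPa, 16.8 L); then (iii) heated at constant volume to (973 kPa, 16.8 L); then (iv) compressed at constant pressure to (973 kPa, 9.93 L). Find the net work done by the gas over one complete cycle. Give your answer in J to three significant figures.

Constant-volume legs do no work.
W(ii) = (314)(16.8 − 9.93) = 2157 J; W(iv) = (973)(9.93 − 16.8) = -6685 J.
W_net = 2157 − 6685 = -4527 J (the counter-clockwise enclosed area).

W_net ≈ -4530 J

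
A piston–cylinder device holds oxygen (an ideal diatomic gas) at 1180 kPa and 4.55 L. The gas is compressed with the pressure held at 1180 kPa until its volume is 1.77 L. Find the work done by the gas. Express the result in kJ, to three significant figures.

W ≈ -3.28 kJ

Isobaric: W = P ΔV.
W = (1180 kPa)(1.77 − 4.55 L) = (1180)(-2.78) = -3280 J.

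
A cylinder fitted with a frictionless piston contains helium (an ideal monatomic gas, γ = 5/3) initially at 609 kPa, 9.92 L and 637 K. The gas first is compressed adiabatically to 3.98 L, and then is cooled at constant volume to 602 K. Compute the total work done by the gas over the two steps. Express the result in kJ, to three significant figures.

W_total ≈ -7.60 kJ

Step 1 (adiabatic): W = (P₁V₁ − P₂V₂)/(γ−1) = (6041 − 11106)/0.667 = -7597 J.
Step 2 (isochoric): W = 0 (constant volume).
W_total = -7597 + 0 = -7597 J.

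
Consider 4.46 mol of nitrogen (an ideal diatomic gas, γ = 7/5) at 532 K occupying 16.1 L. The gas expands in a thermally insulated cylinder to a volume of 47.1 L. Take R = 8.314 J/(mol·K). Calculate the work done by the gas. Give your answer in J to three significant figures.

Adiabatic: TV^(γ−1) = const with γ = 7/5.
T₂ = T₁ (V₁/V₂)^(γ−1) = 532 × (16.1/47.1)^0.4 = 532 × 0.6509 = 346.3 K.
W_by = nCᵥ(T₁ − T₂) = (4.46)(20.79)(532 − 346.3) = 17216 J.

W ≈ 17200 J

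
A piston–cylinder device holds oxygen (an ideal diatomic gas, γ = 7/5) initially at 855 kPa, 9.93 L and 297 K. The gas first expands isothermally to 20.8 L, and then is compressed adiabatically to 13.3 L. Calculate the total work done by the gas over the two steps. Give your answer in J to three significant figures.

Step 1 (isothermal): W = P₁V₁ ln(V₂/V₁) = (8490) ln(20.8/9.93) = 6278 J.
After step 1: P = 408.2 kPa, V = 20.8 L, T = 297 K.
Step 2 (adiabatic): W = (P₁V₁ − P₂V₂)/(γ−1) = (8490 − 10153)/0.4 = -4157 J.
W_total = 6278 − 4157 = 2120 J.

W_total ≈ 2120 J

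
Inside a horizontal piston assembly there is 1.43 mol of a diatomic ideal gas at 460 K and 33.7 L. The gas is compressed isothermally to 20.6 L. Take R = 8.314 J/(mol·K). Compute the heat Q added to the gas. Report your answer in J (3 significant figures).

Q ≈ -2690 J

Isothermal ⇒ ΔU = 0, so Q = W = nRT ln(V₂/V₁).
Q = (1.43)(8.314)(460) ln(20.6/33.7) = 5469 × -0.4922 = -2692 J.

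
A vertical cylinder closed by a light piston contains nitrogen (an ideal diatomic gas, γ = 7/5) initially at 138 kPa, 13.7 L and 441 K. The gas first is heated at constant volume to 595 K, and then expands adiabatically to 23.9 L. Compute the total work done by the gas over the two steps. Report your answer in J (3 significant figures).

W_total ≈ 1270 J

Step 1 (isochoric): W = 0 (constant volume).
After step 1: P = 186.2 kPa (V unchanged).
Step 2 (adiabatic): W = (P₁V₁ − P₂V₂)/(γ−1) = (2551 − 2042)/0.4 = 1273 J.
W_total = 0 + 1273 = 1273 J.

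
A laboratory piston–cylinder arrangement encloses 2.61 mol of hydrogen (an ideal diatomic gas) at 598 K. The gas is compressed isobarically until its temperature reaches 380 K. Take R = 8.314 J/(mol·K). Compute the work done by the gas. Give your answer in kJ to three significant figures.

Isobaric: W = P ΔV = nR ΔT.
W = (2.61)(8.314)(380 − 598) = -4730 J.

W ≈ -4.73 kJ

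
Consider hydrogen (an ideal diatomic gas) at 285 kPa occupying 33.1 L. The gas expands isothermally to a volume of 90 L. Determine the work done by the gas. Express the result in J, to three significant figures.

Isothermal: W = nRT ln(V₂/V₁) = P₁V₁ ln(V₂/V₁).
P₁V₁ = (285 kPa)(33.1 L) = 9434 J.
W = 9434 × ln(90/33.1) = 9434 × 1
W_by_gas = 9436 J.

W ≈ 9440 J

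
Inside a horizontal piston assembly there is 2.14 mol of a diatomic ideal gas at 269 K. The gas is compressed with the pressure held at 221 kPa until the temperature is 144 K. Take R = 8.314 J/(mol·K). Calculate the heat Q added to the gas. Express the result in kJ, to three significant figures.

Q ≈ -7.78 kJ

Isobaric: W = nRΔT = (2.14)(8.314)(-125) = -2224 J.
ΔU = nCᵥΔT with Cᵥ = 5R/2: ΔU = (2.14)(20.79)(-125) = -5560 J.
Q = ΔU + W = -5560 − 2224 = -7784 J.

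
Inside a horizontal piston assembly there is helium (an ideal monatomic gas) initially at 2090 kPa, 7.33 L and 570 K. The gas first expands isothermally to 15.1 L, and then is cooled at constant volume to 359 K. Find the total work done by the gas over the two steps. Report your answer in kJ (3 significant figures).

W_total ≈ 11.1 kJ

Step 1 (isothermal): W = P₁V₁ ln(V₂/V₁) = (15320) ln(15.1/7.33) = 11072 J.
Step 2 (isochoric): W = 0 (constant volume).
W_total = 11072 + 0 = 11072 J.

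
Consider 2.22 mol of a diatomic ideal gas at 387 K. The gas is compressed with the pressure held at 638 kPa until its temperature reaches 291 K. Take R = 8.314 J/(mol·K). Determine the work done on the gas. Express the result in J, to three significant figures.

Isobaric: W = P ΔV = nR ΔT.
W = (2.22)(8.314)(291 − 387) = -1772 J.
Work on gas = −W_by = 1772 J.

W ≈ 1770 J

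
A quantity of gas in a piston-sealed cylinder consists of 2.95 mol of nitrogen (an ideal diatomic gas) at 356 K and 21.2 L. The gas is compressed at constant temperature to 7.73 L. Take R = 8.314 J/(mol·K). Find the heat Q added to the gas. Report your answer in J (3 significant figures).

Q ≈ -8810 J

Isothermal ⇒ ΔU = 0, so Q = W = nRT ln(V₂/V₁).
Q = (2.95)(8.314)(356) ln(7.73/21.2) = 8731 × -1.009 = -8809 J.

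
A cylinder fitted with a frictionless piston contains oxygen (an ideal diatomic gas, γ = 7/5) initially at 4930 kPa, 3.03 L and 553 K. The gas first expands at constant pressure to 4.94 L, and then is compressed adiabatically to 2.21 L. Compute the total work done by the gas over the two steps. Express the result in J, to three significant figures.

Step 1 (isobaric): W = PΔV = (4930 kPa)(4.94 − 3.03 L) = 9416 J.
After step 1: P = 4930 kPa, V = 4.94 L, T = 901.6 K.
Step 2 (adiabatic): W = (P₁V₁ − P₂V₂)/(γ−1) = (24354 − 33598)/0.4 = -23108 J.
W_total = 9416 − 23108 = -13692 J.

W_total ≈ -13700 J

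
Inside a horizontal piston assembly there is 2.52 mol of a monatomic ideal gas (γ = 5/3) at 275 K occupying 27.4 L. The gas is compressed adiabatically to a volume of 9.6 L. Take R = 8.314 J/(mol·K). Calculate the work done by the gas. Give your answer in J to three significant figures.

Adiabatic: TV^(γ−1) = const with γ = 5/3.
T₂ = T₁ (V₁/V₂)^(γ−1) = 275 × (27.4/9.6)^0.667 = 275 × 2.012 = 553.3 K.
W_by = nCᵥ(T₁ − T₂) = (2.52)(12.47)(275 − 553.3) = -8747 J.

W ≈ -8750 J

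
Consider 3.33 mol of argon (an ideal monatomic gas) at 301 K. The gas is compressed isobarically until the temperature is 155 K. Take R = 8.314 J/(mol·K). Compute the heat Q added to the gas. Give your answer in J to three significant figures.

Q ≈ -10100 J

Isobaric: W = nRΔT = (3.33)(8.314)(-146) = -4042 J.
ΔU = nCᵥΔT with Cᵥ = 3R/2: ΔU = (3.33)(12.47)(-146) = -6063 J.
Q = ΔU + W = -6063 − 4042 = -10105 J.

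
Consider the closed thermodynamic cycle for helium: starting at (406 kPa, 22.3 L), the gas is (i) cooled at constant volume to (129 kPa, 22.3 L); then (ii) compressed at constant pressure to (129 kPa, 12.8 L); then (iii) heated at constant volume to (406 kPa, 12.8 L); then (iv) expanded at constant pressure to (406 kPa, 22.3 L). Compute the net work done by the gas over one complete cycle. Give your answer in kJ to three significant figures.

W_net ≈ 2.63 kJ

Constant-volume legs do no work.
W(ii) = (129)(12.8 − 22.3) = -1226 J; W(iv) = (406)(22.3 − 12.8) = 3857 J.
W_net = -1226 + 3857 = 2632 J (the clockwise enclosed area).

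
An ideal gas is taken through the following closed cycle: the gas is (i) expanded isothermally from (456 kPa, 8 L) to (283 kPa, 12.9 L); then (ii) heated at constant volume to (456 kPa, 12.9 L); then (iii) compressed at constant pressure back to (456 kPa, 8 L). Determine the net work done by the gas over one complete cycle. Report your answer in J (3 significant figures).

Leg (i): W = PᵢVᵢ ln(V_f/Vᵢ) = (3648) ln(12.9/8) = 1743 J.
Leg (ii): W = 0.
Leg (iii): W = PΔV = (456)(8 − 12.9) = -2234 J.
W_net = 1743 − 2234 = -491.4 J.

W_net ≈ -491 J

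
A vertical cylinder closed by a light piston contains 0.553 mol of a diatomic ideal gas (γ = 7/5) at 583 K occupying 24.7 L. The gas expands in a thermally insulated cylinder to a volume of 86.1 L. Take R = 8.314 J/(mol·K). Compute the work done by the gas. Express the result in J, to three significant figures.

W ≈ 2630 J

Adiabatic: TV^(γ−1) = const with γ = 7/5.
T₂ = T₁ (V₁/V₂)^(γ−1) = 583 × (24.7/86.1)^0.4 = 583 × 0.6068 = 353.8 K.
W_by = nCᵥ(T₁ − T₂) = (0.553)(20.79)(583 − 353.8) = 2635 J.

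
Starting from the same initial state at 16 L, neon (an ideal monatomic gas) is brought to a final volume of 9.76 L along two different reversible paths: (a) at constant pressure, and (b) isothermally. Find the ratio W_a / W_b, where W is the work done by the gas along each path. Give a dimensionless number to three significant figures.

W_a / W_b ≈ 0.789

Path (a) isobaric: W = P₁(V₂ − V₁) → W_a/(P₁V₁) = -0.39.
Path (b) isothermal: W = P₁V₁ ln(V₂/V₁) → W_b/(P₁V₁) = -0.4943.
W_a / W_b = -0.39 / -0.4943 = 0.789.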